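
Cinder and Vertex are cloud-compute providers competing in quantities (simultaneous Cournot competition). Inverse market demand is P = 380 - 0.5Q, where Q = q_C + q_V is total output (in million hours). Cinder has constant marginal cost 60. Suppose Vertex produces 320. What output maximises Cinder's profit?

160

With the rival's output fixed at 320, Cinder's profit is π_C = (380 - (1/2)·320 - (1/2)q_C)q_C - (60q_C) = (220 - (1/2)q_C)q_C - (60q_C).
∂π_C/∂q_C = 160 - q_C = 0, so q_C = 160.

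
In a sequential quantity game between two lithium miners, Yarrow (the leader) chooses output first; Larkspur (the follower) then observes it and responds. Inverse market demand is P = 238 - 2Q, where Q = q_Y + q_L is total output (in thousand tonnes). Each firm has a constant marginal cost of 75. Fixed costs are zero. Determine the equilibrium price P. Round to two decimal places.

115.75

Solve by backward induction. Given q_Y, the follower Larkspur maximises π_L = (238 - 2q_Y - 2q_L)q_L - 75q_L.
Setting the follower's marginal profit to zero, 163 - 2q_Y - 4q_L = 0, i.e. q_L = (163 - 2q_Y)/4.
Yarrow substitutes q_L(q_Y) into its own profit: π_Y = q_Y(238 - 2q_Y - (163 - 2q_Y)/2) - 75q_Y = (313/2 - q_Y)q_Y - 75q_Y.
The leader's first-order condition 163/2 - 2q_Y = 0 yields q_Y = 163/4.
Then q_L = (163 - 2·(163/4))/4 = 163/8.
Total output Q = 489/8, so price P = 238 - 2·(489/8) = 463/4.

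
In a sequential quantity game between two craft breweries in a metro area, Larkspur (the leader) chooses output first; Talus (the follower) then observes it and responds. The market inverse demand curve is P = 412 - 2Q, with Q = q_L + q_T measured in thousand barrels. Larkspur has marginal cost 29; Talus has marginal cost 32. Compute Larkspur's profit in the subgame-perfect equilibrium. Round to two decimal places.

Solve by backward induction. Given q_L, the follower Talus maximises π_T = (412 - 2q_L - 2q_T)q_T - 32q_T.
∂π_T/∂q_T = 380 - 2q_L - 4q_T = 0 gives the reaction function q_T = (380 - 2q_L)/4.
Larkspur substitutes q_T(q_L) into its own profit: π_L = q_L(412 - 2q_L - (380 - 2q_L)/2) - 29q_L = (222 - q_L)q_L - 29q_L.
The leader's first-order condition 193 - 2q_L = 0 yields q_L = 193/2.
Then q_T = (380 - 2·(193/2))/4 = 187/4.
Price P = 412 - 2·(573/4) = 251/2.
Larkspur's profit: (251/2 - 29)·(193/2) = 9312.2500.

9312.25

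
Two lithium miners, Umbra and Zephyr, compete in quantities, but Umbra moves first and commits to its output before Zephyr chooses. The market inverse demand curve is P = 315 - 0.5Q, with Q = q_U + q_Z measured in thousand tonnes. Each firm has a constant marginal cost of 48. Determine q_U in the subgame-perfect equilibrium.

267

The follower Zephyr best-responds to any q_U: π_Z = (315 - 0.5Q)q_Z - 48q_Z.
Setting the follower's marginal profit to zero, 267 - (1/2)q_U - q_Z = 0, i.e. q_Z = (267 - (1/2)q_U).
The leader anticipates this reaction. Substituting into P = 315 - 0.5Q gives P = 363/2 - (1/4)q_U, so π_U = (363/2 - (1/4)q_U)q_U - 48q_U.
Leader FOC: 267/2 - (1/2)q_U = 0, so q_U = 267.
Then q_Z = (267 - (1/2)·267) = 267/2.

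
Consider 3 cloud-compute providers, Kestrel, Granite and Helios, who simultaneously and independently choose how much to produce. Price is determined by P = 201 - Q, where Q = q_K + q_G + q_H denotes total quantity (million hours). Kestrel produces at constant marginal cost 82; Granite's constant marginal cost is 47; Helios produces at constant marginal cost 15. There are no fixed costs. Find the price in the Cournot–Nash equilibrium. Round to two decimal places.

86.25

Kestrel's profit: π_K = (201 - Q)q_K - (82q_K). Setting ∂π_K/∂q_K = 0: 119 - 2q_K - (q_G + q_H) = 0.
Granite's profit: π_G = (201 - Q)q_G - (47q_G). Setting ∂π_G/∂q_G = 0: 154 - 2q_G - (q_K + q_H) = 0.
Helios's profit: π_H = (201 - Q)q_H - (15q_H). Setting ∂π_H/∂q_H = 0: 186 - 2q_H - (q_K + q_G) = 0.
Summing all 3 equations gives 459 − 4Q = 0, hence Q = 459/4.
Back-substituting: q_K = (119 − 459/4) = 17/4, q_G = (154 − 459/4) = 157/4, q_H = (186 − 459/4) = 285/4.
Total output Q = 459/4, so price P = 201 - 459/4 = 345/4.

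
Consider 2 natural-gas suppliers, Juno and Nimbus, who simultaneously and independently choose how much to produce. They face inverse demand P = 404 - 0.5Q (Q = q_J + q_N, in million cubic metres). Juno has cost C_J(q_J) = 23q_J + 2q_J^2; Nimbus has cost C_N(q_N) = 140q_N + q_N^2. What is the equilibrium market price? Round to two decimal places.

Juno's profit: π_J = (404 - 0.5Q)q_J - (23q_J + 2q_J²). Setting ∂π_J/∂q_J = 0: 381 - 5q_J - (1/2)(q_N) = 0.
Nimbus's first-order condition: 264 - 3q_N - (1/2)(q_J) = 0.
Best responses: q_J = (381 - (1/2)q_N)/5, q_N = (264 - (1/2)q_J)/3.
Substituting one into the other gives q_J = 68.5424 and q_N = 76.5763.
Total output Q = 145.1186, so price P = 404 - (1/2)·145.1186 = 331.4407.

331.44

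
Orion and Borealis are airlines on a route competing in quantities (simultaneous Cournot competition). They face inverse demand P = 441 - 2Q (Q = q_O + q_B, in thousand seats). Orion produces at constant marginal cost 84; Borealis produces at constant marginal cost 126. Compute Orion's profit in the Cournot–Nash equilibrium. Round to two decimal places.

8844.50

Orion's profit: π_O = (441 - 2Q)q_O - (84q_O). Setting ∂π_O/∂q_O = 0: 357 - 4q_O - 2(q_B) = 0.
Borealis's profit: π_B = (441 - 2Q)q_B - (126q_B). Setting ∂π_B/∂q_B = 0: 315 - 4q_B - 2(q_O) = 0.
Rearranging gives the reaction functions q_O = (357 - 2q_B)/4 and q_B = (315 - 2q_O)/4.
Substituting one into the other gives q_O = 133/2 and q_B = 91/2.
Price P = 441 - 2·112 = 217.
Orion's profit: (217 - 84)·(133/2) = 8844.5000.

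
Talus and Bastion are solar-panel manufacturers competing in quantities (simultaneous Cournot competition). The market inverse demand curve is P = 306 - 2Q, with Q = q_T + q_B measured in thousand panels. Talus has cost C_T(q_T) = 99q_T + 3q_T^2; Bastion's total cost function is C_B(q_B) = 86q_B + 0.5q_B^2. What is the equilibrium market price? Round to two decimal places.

Talus's profit: π_T = (306 - 2Q)q_T - (99q_T + 3q_T²). Setting ∂π_T/∂q_T = 0: 207 - 10q_T - 2(q_B) = 0.
Bastion's profit: π_B = (306 - 2Q)q_B - (86q_B + (1/2)q_B²). Setting ∂π_B/∂q_B = 0: 220 - 5q_B - 2(q_T) = 0.
So q_T = (207 - 2q_B)/10 and q_B = (220 - 2q_T)/5.
Substituting one into the other gives q_T = 595/46 and q_B = 893/23.
Total output Q = 51.7609, so price P = 306 - 2·51.7609 = 202.4783.

202.48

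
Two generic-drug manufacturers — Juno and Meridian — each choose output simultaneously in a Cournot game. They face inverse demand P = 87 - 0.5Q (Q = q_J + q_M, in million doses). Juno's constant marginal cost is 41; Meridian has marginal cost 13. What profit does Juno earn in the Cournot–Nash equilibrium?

Juno's profit: π_J = (87 - 0.5Q)q_J - (41q_J). Setting ∂π_J/∂q_J = 0: 46 - q_J - (1/2)(q_M) = 0.
Meridian's first-order condition: 74 - q_M - (1/2)(q_J) = 0.
So q_J = (46 - (1/2)q_M) and q_M = (74 - (1/2)q_J).
Solving the pair: q_J = 12, q_M = 68.
Price P = 87 - (1/2)·80 = 47.
Juno's profit: (47 - 41)·12 = 72.

72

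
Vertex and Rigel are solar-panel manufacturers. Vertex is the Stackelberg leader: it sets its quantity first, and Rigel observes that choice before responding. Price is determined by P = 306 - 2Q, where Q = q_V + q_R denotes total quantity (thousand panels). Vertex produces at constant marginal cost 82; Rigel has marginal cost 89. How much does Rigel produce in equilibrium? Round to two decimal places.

The follower Rigel best-responds to any q_V: π_R = (306 - 2Q)q_R - 89q_R.
Setting the follower's marginal profit to zero, 217 - 2q_V - 4q_R = 0, i.e. q_R = (217 - 2q_V)/4.
The leader anticipates this reaction. Substituting into P = 306 - 2Q gives P = 395/2 - q_V, so π_V = (395/2 - q_V)q_V - 82q_V.
Maximising: ∂π_V/∂q_V = 231/2 - 2q_V = 0, giving q_V = 231/4.
Then q_R = (217 - 2·(231/4))/4 = 203/8.

25.38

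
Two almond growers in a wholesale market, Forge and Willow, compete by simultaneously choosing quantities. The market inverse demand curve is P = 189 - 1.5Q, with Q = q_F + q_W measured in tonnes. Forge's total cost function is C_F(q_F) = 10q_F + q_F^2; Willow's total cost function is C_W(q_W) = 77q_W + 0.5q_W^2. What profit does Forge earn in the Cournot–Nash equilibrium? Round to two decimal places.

Forge's profit: π_F = (189 - 1.5Q)q_F - (10q_F + q_F²). Setting ∂π_F/∂q_F = 0: 179 - 5q_F - (3/2)(q_W) = 0.
Willow's first-order condition: 112 - 4q_W - (3/2)(q_F) = 0.
Rearranging gives the reaction functions q_F = (179 - (3/2)q_W)/5 and q_W = (112 - (3/2)q_F)/4.
Solving the pair: q_F = 30.8732, q_W = 1166/71.
Price P = 189 - (3/2)·47.2958 = 118.0563.
Forge's profit: 118.0563·30.8732 - 10·30.8732 - 30.8732² = 2382.8923.

2382.89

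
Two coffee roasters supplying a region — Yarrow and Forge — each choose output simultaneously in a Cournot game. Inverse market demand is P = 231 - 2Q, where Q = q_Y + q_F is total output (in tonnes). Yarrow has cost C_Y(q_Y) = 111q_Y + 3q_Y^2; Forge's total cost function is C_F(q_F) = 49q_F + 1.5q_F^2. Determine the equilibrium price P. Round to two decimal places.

168.70

Yarrow's profit: π_Y = (231 - 2Q)q_Y - (111q_Y + 3q_Y²). Setting ∂π_Y/∂q_Y = 0: 120 - 10q_Y - 2(q_F) = 0.
Forge's first-order condition: 182 - 7q_F - 2(q_Y) = 0.
Best responses: q_Y = (120 - 2q_F)/10, q_F = (182 - 2q_Y)/7.
Solving the pair: q_Y = 238/33, q_F = 790/33.
Total output Q = 1028/33, so price P = 231 - 2·(1028/33) = 168.6970.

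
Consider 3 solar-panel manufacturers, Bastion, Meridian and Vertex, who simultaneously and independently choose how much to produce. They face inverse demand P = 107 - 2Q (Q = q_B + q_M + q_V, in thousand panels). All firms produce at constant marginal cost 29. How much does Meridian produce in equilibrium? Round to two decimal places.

9.75

A representative firm's profit is π_i = q_i(107 - 2Q) - 29q_i.
First-order condition (treating rivals' output as given): 78 - 4q_i - 2·Σ_{j≠i} q_j = 0.
With identical firms every q_j equals q_i, so Σ_{j≠i} q_j = 2q_i and 78 = 8q_i, giving q_i = 39/4.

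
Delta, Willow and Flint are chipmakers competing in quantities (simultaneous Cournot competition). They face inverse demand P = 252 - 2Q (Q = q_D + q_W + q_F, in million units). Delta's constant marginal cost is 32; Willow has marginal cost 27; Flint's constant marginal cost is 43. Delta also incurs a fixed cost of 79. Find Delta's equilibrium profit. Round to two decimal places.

1517.13

Delta's profit: π_D = (252 - 2Q)q_D - (32q_D). Setting ∂π_D/∂q_D = 0: 220 - 4q_D - 2(q_W + q_F) = 0.
Willow's profit: π_W = (252 - 2Q)q_W - (27q_W). Setting ∂π_W/∂q_W = 0: 225 - 4q_W - 2(q_D + q_F) = 0.
Flint's first-order condition: 209 - 4q_F - 2(q_D + q_W) = 0.
Adding the 3 conditions: 654 − 4Q − 4Q = 0, i.e. Q = 327/4.
Back-substituting: q_D = (220 − 327/2)/2 = 113/4, q_W = (225 − 327/2)/2 = 123/4, q_F = (209 − 327/2)/2 = 91/4.
Price P = 252 - 2·(327/4) = 177/2.
Delta's profit: (177/2 - 32)·(113/4) - 79 = 1517.1250.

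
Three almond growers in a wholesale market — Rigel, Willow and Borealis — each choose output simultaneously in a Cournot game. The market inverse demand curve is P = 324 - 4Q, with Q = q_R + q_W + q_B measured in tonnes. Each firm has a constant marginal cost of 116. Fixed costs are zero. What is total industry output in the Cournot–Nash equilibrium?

39

Each firm earns π_i = (324 - 4Q)q_i - 116q_i.
First-order condition (treating rivals' output as given): 208 - 8q_i - 4·Σ_{j≠i} q_j = 0.
By symmetry each firm produces the same amount; substituting Σ_{j≠i} q_j = 2q_i yields q_i = 208/16 = 13.
Total output Q = 13 + 13 + 13 = 39.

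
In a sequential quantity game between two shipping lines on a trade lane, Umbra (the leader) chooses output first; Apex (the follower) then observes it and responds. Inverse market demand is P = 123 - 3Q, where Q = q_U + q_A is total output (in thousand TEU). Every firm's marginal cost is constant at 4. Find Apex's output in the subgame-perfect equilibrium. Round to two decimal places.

9.92

Solve by backward induction. Given q_U, the follower Apex maximises π_A = (123 - 3q_U - 3q_A)q_A - 4q_A.
∂π_A/∂q_A = 119 - 3q_U - 6q_A = 0 gives the reaction function q_A = (119 - 3q_U)/6.
Umbra substitutes q_A(q_U) into its own profit: π_U = q_U(123 - 3q_U - (119 - 3q_U)/2) - 4q_U = (127/2 - (3/2)q_U)q_U - 4q_U.
Leader FOC: 119/2 - 3q_U = 0, so q_U = 119/6.
Then q_A = (119 - 3·(119/6))/6 = 119/12.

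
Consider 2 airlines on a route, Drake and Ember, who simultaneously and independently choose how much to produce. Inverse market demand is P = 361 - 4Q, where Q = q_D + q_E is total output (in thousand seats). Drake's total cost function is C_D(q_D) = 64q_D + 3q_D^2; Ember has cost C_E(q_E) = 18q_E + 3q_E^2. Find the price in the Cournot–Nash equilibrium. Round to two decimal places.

218.78

Drake's profit: π_D = (361 - 4Q)q_D - (64q_D + 3q_D²). Setting ∂π_D/∂q_D = 0: 297 - 14q_D - 4(q_E) = 0.
Ember's first-order condition: 343 - 14q_E - 4(q_D) = 0.
Best responses: q_D = (297 - 4q_E)/14, q_E = (343 - 4q_D)/14.
Solving the pair: q_D = 1393/90, q_E = 1807/90.
Total output Q = 320/9, so price P = 361 - 4·(320/9) = 1969/9.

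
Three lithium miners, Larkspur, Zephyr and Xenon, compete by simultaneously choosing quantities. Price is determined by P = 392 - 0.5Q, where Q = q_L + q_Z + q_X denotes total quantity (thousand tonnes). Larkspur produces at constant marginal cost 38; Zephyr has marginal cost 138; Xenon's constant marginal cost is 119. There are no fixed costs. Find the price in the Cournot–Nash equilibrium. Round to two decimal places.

171.75

Larkspur's profit: π_L = (392 - 0.5Q)q_L - (38q_L). Setting ∂π_L/∂q_L = 0: 354 - q_L - (1/2)(q_Z + q_X) = 0.
Zephyr's profit: π_Z = (392 - 0.5Q)q_Z - (138q_Z). Setting ∂π_Z/∂q_Z = 0: 254 - q_Z - (1/2)(q_L + q_X) = 0.
Xenon's first-order condition: 273 - q_X - (1/2)(q_L + q_Z) = 0.
Adding the 3 conditions: 881 − Q − Q = 0, i.e. Q = 881/2.
Back-substituting: q_L = (354 − 881/4)/(1/2) = 535/2, q_Z = (254 − 881/4)/(1/2) = 135/2, q_X = (273 − 881/4)/(1/2) = 211/2.
Total output Q = 881/2, so price P = 392 - (1/2)·(881/2) = 687/4.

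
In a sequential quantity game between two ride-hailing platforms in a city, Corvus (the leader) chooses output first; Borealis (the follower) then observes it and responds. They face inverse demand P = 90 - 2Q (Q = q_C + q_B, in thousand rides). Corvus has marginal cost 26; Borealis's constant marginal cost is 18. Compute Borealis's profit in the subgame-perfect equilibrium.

242

Solve by backward induction. Given q_C, the follower Borealis maximises π_B = (90 - 2q_C - 2q_B)q_B - 18q_B.
Follower FOC: 72 - 2q_C - 4q_B = 0, so q_B(q_C) = (72 - 2q_C)/4.
Corvus substitutes q_B(q_C) into its own profit: π_C = q_C(90 - 2q_C - (72 - 2q_C)/2) - 26q_C = (54 - q_C)q_C - 26q_C.
Maximising: ∂π_C/∂q_C = 28 - 2q_C = 0, giving q_C = 14.
Then q_B = (72 - 2·14)/4 = 11.
Price P = 90 - 2·25 = 40.
Borealis's profit: (40 - 18)·11 = 242.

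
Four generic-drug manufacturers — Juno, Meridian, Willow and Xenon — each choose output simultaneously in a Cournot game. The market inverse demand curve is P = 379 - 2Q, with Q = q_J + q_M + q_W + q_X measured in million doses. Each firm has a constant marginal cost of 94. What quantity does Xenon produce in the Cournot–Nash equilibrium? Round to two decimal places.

28.50

Each firm earns π_i = (379 - 2Q)q_i - 94q_i.
First-order condition (treating rivals' output as given): 285 - 4q_i - 2·Σ_{j≠i} q_j = 0.
With identical firms every q_j equals q_i, so Σ_{j≠i} q_j = 3q_i and 285 = 10q_i, giving q_i = 57/2.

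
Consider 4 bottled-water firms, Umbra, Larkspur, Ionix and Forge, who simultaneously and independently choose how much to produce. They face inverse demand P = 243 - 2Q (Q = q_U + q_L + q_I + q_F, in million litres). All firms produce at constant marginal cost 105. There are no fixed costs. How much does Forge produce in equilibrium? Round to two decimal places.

13.80

Each firm earns π_i = (243 - 2Q)q_i - 105q_i.
Setting ∂π_i/∂q_i = 0 with rivals' quantities fixed: 138 - 4q_i - 2·Σ_{j≠i} q_j = 0.
With identical firms every q_j equals q_i, so Σ_{j≠i} q_j = 3q_i and 138 = 10q_i, giving q_i = 69/5.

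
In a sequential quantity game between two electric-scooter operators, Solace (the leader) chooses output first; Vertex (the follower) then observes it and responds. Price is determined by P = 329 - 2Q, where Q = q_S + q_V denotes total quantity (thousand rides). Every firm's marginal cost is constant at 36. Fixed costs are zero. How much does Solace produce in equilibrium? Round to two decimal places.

73.25

Solve by backward induction. Given q_S, the follower Vertex maximises π_V = (329 - 2q_S - 2q_V)q_V - 36q_V.
Setting the follower's marginal profit to zero, 293 - 2q_S - 4q_V = 0, i.e. q_V = (293 - 2q_S)/4.
Solace substitutes q_V(q_S) into its own profit: π_S = q_S(329 - 2q_S - (293 - 2q_S)/2) - 36q_S = (365/2 - q_S)q_S - 36q_S.
The leader's first-order condition 293/2 - 2q_S = 0 yields q_S = 293/4.
Then q_V = (293 - 2·(293/4))/4 = 293/8.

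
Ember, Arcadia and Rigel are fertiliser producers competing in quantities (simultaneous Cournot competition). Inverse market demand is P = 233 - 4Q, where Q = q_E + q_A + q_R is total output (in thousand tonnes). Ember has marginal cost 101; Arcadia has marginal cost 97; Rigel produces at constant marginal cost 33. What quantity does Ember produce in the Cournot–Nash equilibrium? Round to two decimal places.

3.75

Ember's profit: π_E = (233 - 4Q)q_E - (101q_E). Setting ∂π_E/∂q_E = 0: 132 - 8q_E - 4(q_A + q_R) = 0.
Arcadia's first-order condition: 136 - 8q_A - 4(q_E + q_R) = 0.
Rigel's first-order condition: 200 - 8q_R - 4(q_E + q_A) = 0.
Summing all 3 equations gives 468 − 16Q = 0, hence Q = 117/4.
Back-substituting: q_E = (132 − 117)/4 = 15/4, q_A = (136 − 117)/4 = 19/4, q_R = (200 − 117)/4 = 83/4.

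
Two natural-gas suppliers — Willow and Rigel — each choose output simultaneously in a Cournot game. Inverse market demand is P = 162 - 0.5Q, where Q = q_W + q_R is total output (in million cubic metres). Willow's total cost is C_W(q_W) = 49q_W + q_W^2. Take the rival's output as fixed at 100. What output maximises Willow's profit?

With the rival's output fixed at 100, Willow's profit is π_W = (162 - (1/2)·100 - (1/2)q_W)q_W - (49q_W + q_W²) = (112 - (1/2)q_W)q_W - (49q_W + q_W²).
∂π_W/∂q_W = 63 - 3q_W = 0, so q_W = 21.

21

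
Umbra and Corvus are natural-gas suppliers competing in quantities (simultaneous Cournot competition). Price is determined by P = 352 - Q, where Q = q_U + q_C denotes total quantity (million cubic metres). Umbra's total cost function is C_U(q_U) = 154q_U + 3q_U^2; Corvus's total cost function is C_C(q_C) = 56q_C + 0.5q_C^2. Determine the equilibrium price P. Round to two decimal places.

244.70

Umbra's profit: π_U = (352 - Q)q_U - (154q_U + 3q_U²). Setting ∂π_U/∂q_U = 0: 198 - 8q_U - (q_C) = 0.
Corvus's first-order condition: 296 - 3q_C - (q_U) = 0.
Best responses: q_U = (198 - q_C)/8, q_C = (296 - q_U)/3.
Substituting one into the other gives q_U = 298/23 and q_C = 94.3478.
Total output Q = 107.3043, so price P = 352 - 107.3043 = 244.6957.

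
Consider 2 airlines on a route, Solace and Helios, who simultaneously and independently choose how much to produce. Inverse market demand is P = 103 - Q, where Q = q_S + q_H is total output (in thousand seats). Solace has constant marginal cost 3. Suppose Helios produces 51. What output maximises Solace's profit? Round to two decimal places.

With the rival's output fixed at 51, Solace's profit is π_S = (103 - 51 - q_S)q_S - (3q_S) = (52 - q_S)q_S - (3q_S).
∂π_S/∂q_S = 49 - 2q_S = 0, so q_S = 49/2.

24.50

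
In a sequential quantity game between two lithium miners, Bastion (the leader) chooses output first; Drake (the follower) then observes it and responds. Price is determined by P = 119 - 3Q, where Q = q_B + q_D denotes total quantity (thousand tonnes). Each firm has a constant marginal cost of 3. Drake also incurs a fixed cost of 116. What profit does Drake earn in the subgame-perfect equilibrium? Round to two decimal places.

164.33

Solve by backward induction. Given q_B, the follower Drake maximises π_D = (119 - 3q_B - 3q_D)q_D - 3q_D.
∂π_D/∂q_D = 116 - 3q_B - 6q_D = 0 gives the reaction function q_D = (116 - 3q_B)/6.
The leader anticipates this reaction. Substituting into P = 119 - 3Q gives P = 61 - (3/2)q_B, so π_B = (61 - (3/2)q_B)q_B - 3q_B.
Leader FOC: 58 - 3q_B = 0, so q_B = 58/3.
Then q_D = (116 - 3·(58/3))/6 = 29/3.
Price P = 119 - 3·29 = 32.
Drake's profit: (32 - 3)·(29/3) - 116 = 493/3.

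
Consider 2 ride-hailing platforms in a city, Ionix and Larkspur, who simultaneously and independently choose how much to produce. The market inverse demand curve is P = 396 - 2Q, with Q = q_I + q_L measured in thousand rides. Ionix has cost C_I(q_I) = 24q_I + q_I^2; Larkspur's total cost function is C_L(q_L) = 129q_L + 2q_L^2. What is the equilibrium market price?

246

Ionix's profit: π_I = (396 - 2Q)q_I - (24q_I + q_I²). Setting ∂π_I/∂q_I = 0: 372 - 6q_I - 2(q_L) = 0.
Larkspur's profit: π_L = (396 - 2Q)q_L - (129q_L + 2q_L²). Setting ∂π_L/∂q_L = 0: 267 - 8q_L - 2(q_I) = 0.
Best responses: q_I = (372 - 2q_L)/6, q_L = (267 - 2q_I)/8.
Substituting one into the other gives q_I = 111/2 and q_L = 39/2.
Total output Q = 75, so price P = 396 - 2·75 = 246.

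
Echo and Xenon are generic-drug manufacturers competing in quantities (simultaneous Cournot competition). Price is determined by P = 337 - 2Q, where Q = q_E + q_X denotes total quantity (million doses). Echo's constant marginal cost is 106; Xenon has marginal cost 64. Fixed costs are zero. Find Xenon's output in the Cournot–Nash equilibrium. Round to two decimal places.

Echo's profit: π_E = (337 - 2Q)q_E - (106q_E). Setting ∂π_E/∂q_E = 0: 231 - 4q_E - 2(q_X) = 0.
Xenon's first-order condition: 273 - 4q_X - 2(q_E) = 0.
So q_E = (231 - 2q_X)/4 and q_X = (273 - 2q_E)/4.
Substituting one into the other gives q_E = 63/2 and q_X = 105/2.

52.50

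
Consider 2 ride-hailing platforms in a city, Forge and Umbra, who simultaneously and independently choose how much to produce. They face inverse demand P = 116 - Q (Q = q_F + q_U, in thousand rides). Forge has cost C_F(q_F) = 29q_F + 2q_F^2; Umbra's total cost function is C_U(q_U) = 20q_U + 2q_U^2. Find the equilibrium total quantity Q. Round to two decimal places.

Forge's profit: π_F = (116 - Q)q_F - (29q_F + 2q_F²). Setting ∂π_F/∂q_F = 0: 87 - 6q_F - (q_U) = 0.
Umbra's first-order condition: 96 - 6q_U - (q_F) = 0.
Best responses: q_F = (87 - q_U)/6, q_U = (96 - q_F)/6.
Substituting one into the other gives q_F = 426/35 and q_U = 489/35.
Total output Q = 426/35 + 489/35 = 183/7.

26.14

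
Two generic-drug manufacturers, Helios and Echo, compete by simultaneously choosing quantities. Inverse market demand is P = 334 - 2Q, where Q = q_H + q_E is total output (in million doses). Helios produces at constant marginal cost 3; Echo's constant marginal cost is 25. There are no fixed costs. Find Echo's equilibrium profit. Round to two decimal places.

Helios's profit: π_H = (334 - 2Q)q_H - (3q_H). Setting ∂π_H/∂q_H = 0: 331 - 4q_H - 2(q_E) = 0.
Echo's first-order condition: 309 - 4q_E - 2(q_H) = 0.
So q_H = (331 - 2q_E)/4 and q_E = (309 - 2q_H)/4.
Substituting one into the other gives q_H = 353/6 and q_E = 287/6.
Price P = 334 - 2·(320/3) = 362/3.
Echo's profit: (362/3 - 25)·(287/6) = 4576.0556.

4576.06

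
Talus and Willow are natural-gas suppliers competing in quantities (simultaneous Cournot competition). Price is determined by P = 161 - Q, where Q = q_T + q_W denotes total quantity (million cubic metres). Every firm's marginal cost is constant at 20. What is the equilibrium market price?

67

Each firm earns π_i = (161 - Q)q_i - 20q_i.
First-order condition (treating rivals' output as given): 141 - 2q_i - q_j = 0.
With identical firms every q_j equals q_i, so q_j = q_i and 141 = 3q_i, giving q_i = 47.
Total output Q = 94, so price P = 161 - 94 = 67.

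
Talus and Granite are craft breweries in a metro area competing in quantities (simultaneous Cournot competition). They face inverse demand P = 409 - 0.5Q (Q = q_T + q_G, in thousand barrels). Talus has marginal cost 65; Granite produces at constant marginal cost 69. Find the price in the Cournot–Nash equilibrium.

Talus's profit: π_T = (409 - 0.5Q)q_T - (65q_T). Setting ∂π_T/∂q_T = 0: 344 - q_T - (1/2)(q_G) = 0.
Granite's first-order condition: 340 - q_G - (1/2)(q_T) = 0.
Rearranging gives the reaction functions q_T = (344 - (1/2)q_G) and q_G = (340 - (1/2)q_T).
Solving the pair: q_T = 232, q_G = 224.
Total output Q = 456, so price P = 409 - (1/2)·456 = 181.

181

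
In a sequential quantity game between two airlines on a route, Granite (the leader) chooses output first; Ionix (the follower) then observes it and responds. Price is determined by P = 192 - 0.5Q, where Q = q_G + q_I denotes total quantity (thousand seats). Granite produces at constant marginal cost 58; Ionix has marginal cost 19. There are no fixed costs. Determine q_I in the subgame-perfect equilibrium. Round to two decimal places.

125.50

Solve by backward induction. Given q_G, the follower Ionix maximises π_I = (192 - (1/2)q_G - (1/2)q_I)q_I - 19q_I.
Follower FOC: 173 - (1/2)q_G - q_I = 0, so q_I(q_G) = (173 - (1/2)q_G).
The leader anticipates this reaction. Substituting into P = 192 - 0.5Q gives P = 211/2 - (1/4)q_G, so π_G = (211/2 - (1/4)q_G)q_G - 58q_G.
The leader's first-order condition 95/2 - (1/2)q_G = 0 yields q_G = 95.
Then q_I = (173 - (1/2)·95) = 251/2.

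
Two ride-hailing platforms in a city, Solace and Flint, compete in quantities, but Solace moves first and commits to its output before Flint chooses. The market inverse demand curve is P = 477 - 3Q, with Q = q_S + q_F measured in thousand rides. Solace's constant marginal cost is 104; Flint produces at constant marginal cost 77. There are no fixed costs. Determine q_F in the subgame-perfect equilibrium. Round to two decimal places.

The follower Flint best-responds to any q_S: π_F = (477 - 3Q)q_F - 77q_F.
∂π_F/∂q_F = 400 - 3q_S - 6q_F = 0 gives the reaction function q_F = (400 - 3q_S)/6.
Solace substitutes q_F(q_S) into its own profit: π_S = q_S(477 - 3q_S - (400 - 3q_S)/2) - 104q_S = (277 - (3/2)q_S)q_S - 104q_S.
Maximising: ∂π_S/∂q_S = 173 - 3q_S = 0, giving q_S = 173/3.
Then q_F = (400 - 3·(173/3))/6 = 227/6.

37.83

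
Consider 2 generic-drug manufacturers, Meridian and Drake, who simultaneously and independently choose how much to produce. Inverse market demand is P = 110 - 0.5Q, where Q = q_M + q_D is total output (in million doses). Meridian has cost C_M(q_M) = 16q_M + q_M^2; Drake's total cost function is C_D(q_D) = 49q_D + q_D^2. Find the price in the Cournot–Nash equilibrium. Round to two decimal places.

87.86

Meridian's profit: π_M = (110 - 0.5Q)q_M - (16q_M + q_M²). Setting ∂π_M/∂q_M = 0: 94 - 3q_M - (1/2)(q_D) = 0.
Drake's profit: π_D = (110 - 0.5Q)q_D - (49q_D + q_D²). Setting ∂π_D/∂q_D = 0: 61 - 3q_D - (1/2)(q_M) = 0.
Best responses: q_M = (94 - (1/2)q_D)/3, q_D = (61 - (1/2)q_M)/3.
Solving the pair: q_M = 1006/35, q_D = 544/35.
Total output Q = 310/7, so price P = 110 - (1/2)·(310/7) = 615/7.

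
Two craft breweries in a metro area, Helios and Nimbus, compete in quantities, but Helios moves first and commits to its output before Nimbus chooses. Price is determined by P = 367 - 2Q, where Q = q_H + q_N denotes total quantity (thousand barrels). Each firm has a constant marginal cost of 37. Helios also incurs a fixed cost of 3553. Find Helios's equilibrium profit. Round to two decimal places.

3253.25

The follower Nimbus best-responds to any q_H: π_N = (367 - 2Q)q_N - 37q_N.
∂π_N/∂q_N = 330 - 2q_H - 4q_N = 0 gives the reaction function q_N = (330 - 2q_H)/4.
The leader anticipates this reaction. Substituting into P = 367 - 2Q gives P = 202 - q_H, so π_H = (202 - q_H)q_H - 37q_H.
Maximising: ∂π_H/∂q_H = 165 - 2q_H = 0, giving q_H = 165/2.
Then q_N = (330 - 2·(165/2))/4 = 165/4.
Price P = 367 - 2·(495/4) = 239/2.
Helios's profit: (239/2 - 37)·(165/2) - 3553 = 3253.2500.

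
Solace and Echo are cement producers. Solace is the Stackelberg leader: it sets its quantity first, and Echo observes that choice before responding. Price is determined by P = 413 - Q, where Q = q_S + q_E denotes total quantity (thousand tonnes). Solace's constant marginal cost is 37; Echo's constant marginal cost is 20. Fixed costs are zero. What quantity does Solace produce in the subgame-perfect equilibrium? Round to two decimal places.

179.50

Solve by backward induction. Given q_S, the follower Echo maximises π_E = (413 - q_S - q_E)q_E - 20q_E.
Setting the follower's marginal profit to zero, 393 - q_S - 2q_E = 0, i.e. q_E = (393 - q_S)/2.
The leader anticipates this reaction. Substituting into P = 413 - Q gives P = 433/2 - (1/2)q_S, so π_S = (433/2 - (1/2)q_S)q_S - 37q_S.
The leader's first-order condition 359/2 - q_S = 0 yields q_S = 359/2.
Then q_E = (393 - 359/2)/2 = 427/4.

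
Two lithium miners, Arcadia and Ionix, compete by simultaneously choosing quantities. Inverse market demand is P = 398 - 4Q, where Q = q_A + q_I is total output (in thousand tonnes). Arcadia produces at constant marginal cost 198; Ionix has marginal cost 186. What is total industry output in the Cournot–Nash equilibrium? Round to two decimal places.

Arcadia's profit: π_A = (398 - 4Q)q_A - (198q_A). Setting ∂π_A/∂q_A = 0: 200 - 8q_A - 4(q_I) = 0.
Ionix's first-order condition: 212 - 8q_I - 4(q_A) = 0.
Best responses: q_A = (200 - 4q_I)/8, q_I = (212 - 4q_A)/8.
Solving the pair: q_A = 47/3, q_I = 56/3.
Total output Q = 47/3 + 56/3 = 103/3.

34.33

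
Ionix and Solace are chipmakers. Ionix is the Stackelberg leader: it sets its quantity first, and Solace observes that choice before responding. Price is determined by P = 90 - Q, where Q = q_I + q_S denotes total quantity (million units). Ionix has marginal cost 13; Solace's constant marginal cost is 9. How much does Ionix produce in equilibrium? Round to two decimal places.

36.50

Solve by backward induction. Given q_I, the follower Solace maximises π_S = (90 - q_I - q_S)q_S - 9q_S.
∂π_S/∂q_S = 81 - q_I - 2q_S = 0 gives the reaction function q_S = (81 - q_I)/2.
Ionix substitutes q_S(q_I) into its own profit: π_I = q_I(90 - q_I - (81 - q_I)/2) - 13q_I = (99/2 - (1/2)q_I)q_I - 13q_I.
The leader's first-order condition 73/2 - q_I = 0 yields q_I = 73/2.
Then q_S = (81 - 73/2)/2 = 89/4.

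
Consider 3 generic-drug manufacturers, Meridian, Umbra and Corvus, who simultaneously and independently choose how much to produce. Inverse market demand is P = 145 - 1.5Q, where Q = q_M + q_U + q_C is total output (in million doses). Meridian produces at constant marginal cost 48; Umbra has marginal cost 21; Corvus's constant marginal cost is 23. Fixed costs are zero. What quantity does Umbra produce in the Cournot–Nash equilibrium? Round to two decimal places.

25.50

Meridian's profit: π_M = (145 - 1.5Q)q_M - (48q_M). Setting ∂π_M/∂q_M = 0: 97 - 3q_M - (3/2)(q_U + q_C) = 0.
Umbra's first-order condition: 124 - 3q_U - (3/2)(q_M + q_C) = 0.
Corvus's first-order condition: 122 - 3q_C - (3/2)(q_M + q_U) = 0.
Summing all 3 equations gives 343 − 6Q = 0, hence Q = 343/6.
Back-substituting: q_M = (97 − 343/4)/(3/2) = 15/2, q_U = (124 − 343/4)/(3/2) = 51/2, q_C = (122 − 343/4)/(3/2) = 145/6.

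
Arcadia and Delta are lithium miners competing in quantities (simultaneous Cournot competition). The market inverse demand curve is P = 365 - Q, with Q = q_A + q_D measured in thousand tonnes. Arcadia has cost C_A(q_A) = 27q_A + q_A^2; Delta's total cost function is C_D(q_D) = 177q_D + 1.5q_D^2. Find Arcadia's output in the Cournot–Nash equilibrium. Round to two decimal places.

79.05

Arcadia's profit: π_A = (365 - Q)q_A - (27q_A + q_A²). Setting ∂π_A/∂q_A = 0: 338 - 4q_A - (q_D) = 0.
Delta's profit: π_D = (365 - Q)q_D - (177q_D + (3/2)q_D²). Setting ∂π_D/∂q_D = 0: 188 - 5q_D - (q_A) = 0.
Rearranging gives the reaction functions q_A = (338 - q_D)/4 and q_D = (188 - q_A)/5.
Substituting one into the other gives q_A = 1502/19 and q_D = 414/19.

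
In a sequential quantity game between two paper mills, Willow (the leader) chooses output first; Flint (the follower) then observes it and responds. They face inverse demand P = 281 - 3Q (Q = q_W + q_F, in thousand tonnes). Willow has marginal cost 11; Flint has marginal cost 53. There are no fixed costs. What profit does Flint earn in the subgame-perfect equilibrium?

432

Solve by backward induction. Given q_W, the follower Flint maximises π_F = (281 - 3q_W - 3q_F)q_F - 53q_F.
∂π_F/∂q_F = 228 - 3q_W - 6q_F = 0 gives the reaction function q_F = (228 - 3q_W)/6.
Willow substitutes q_F(q_W) into its own profit: π_W = q_W(281 - 3q_W - (228 - 3q_W)/2) - 11q_W = (167 - (3/2)q_W)q_W - 11q_W.
Leader FOC: 156 - 3q_W = 0, so q_W = 52.
Then q_F = (228 - 3·52)/6 = 12.
Price P = 281 - 3·64 = 89.
Flint's profit: (89 - 53)·12 = 432.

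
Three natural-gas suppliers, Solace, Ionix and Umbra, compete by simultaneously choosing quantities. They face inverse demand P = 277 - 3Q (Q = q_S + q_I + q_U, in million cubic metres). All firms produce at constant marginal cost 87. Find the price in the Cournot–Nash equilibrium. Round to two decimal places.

A representative firm's profit is π_i = q_i(277 - 3Q) - 87q_i.
First-order condition (treating rivals' output as given): 190 - 6q_i - 3·Σ_{j≠i} q_j = 0.
With identical firms every q_j equals q_i, so Σ_{j≠i} q_j = 2q_i and 190 = 12q_i, giving q_i = 95/6.
Total output Q = 95/2, so price P = 277 - 3·(95/2) = 269/2.

134.50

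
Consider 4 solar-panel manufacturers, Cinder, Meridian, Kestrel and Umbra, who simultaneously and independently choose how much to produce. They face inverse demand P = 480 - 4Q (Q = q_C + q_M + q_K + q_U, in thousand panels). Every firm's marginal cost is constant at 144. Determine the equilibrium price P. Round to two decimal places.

Each firm earns π_i = (480 - 4Q)q_i - 144q_i.
Setting ∂π_i/∂q_i = 0 with rivals' quantities fixed: 336 - 8q_i - 4·Σ_{j≠i} q_j = 0.
With identical firms every q_j equals q_i, so Σ_{j≠i} q_j = 3q_i and 336 = 20q_i, giving q_i = 84/5.
Total output Q = 336/5, so price P = 480 - 4·(336/5) = 1056/5.

211.20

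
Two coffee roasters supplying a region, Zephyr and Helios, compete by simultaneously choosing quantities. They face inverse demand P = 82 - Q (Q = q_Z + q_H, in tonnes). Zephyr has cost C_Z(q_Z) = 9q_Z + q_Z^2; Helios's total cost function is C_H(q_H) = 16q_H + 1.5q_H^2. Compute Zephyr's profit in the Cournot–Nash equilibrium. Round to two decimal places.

495.30

Zephyr's profit: π_Z = (82 - Q)q_Z - (9q_Z + q_Z²). Setting ∂π_Z/∂q_Z = 0: 73 - 4q_Z - (q_H) = 0.
Helios's first-order condition: 66 - 5q_H - (q_Z) = 0.
Rearranging gives the reaction functions q_Z = (73 - q_H)/4 and q_H = (66 - q_Z)/5.
Substituting one into the other gives q_Z = 299/19 and q_H = 191/19.
Price P = 82 - 490/19 = 1068/19.
Zephyr's profit: (1068/19)·(299/19) - 9·(299/19) - (299/19)² = 495.2964.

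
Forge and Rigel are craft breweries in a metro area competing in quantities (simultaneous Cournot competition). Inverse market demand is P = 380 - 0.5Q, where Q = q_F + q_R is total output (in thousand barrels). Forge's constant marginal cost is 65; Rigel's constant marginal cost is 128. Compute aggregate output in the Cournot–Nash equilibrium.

378

Forge's profit: π_F = (380 - 0.5Q)q_F - (65q_F). Setting ∂π_F/∂q_F = 0: 315 - q_F - (1/2)(q_R) = 0.
Rigel's profit: π_R = (380 - 0.5Q)q_R - (128q_R). Setting ∂π_R/∂q_R = 0: 252 - q_R - (1/2)(q_F) = 0.
Best responses: q_F = (315 - (1/2)q_R), q_R = (252 - (1/2)q_F).
Substituting one into the other gives q_F = 252 and q_R = 126.
Total output Q = 252 + 126 = 378.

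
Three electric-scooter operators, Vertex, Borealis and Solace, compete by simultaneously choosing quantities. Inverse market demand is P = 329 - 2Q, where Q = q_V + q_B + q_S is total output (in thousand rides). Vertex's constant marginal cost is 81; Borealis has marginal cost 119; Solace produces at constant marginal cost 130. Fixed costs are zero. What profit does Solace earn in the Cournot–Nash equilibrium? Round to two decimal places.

603.78

Vertex's profit: π_V = (329 - 2Q)q_V - (81q_V). Setting ∂π_V/∂q_V = 0: 248 - 4q_V - 2(q_B + q_S) = 0.
Borealis's first-order condition: 210 - 4q_B - 2(q_V + q_S) = 0.
Solace's first-order condition: 199 - 4q_S - 2(q_V + q_B) = 0.
Summing all 3 equations gives 657 − 8Q = 0, hence Q = 657/8.
Back-substituting: q_V = (248 − 657/4)/2 = 335/8, q_B = (210 − 657/4)/2 = 183/8, q_S = (199 − 657/4)/2 = 139/8.
Price P = 329 - 2·(657/8) = 659/4.
Solace's profit: (659/4 - 130)·(139/8) = 603.7813.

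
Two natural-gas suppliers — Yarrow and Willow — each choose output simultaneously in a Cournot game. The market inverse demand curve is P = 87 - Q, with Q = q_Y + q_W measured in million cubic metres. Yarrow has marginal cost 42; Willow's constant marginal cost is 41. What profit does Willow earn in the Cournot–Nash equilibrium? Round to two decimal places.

Yarrow's profit: π_Y = (87 - Q)q_Y - (42q_Y). Setting ∂π_Y/∂q_Y = 0: 45 - 2q_Y - (q_W) = 0.
Willow's first-order condition: 46 - 2q_W - (q_Y) = 0.
So q_Y = (45 - q_W)/2 and q_W = (46 - q_Y)/2.
Substituting one into the other gives q_Y = 44/3 and q_W = 47/3.
Price P = 87 - 91/3 = 170/3.
Willow's profit: (170/3 - 41)·(47/3) = 245.4444.

245.44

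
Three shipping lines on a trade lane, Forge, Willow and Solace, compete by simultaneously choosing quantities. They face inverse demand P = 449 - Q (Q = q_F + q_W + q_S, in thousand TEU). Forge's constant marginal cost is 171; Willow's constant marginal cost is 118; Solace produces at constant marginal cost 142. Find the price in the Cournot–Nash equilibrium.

Forge's profit: π_F = (449 - Q)q_F - (171q_F). Setting ∂π_F/∂q_F = 0: 278 - 2q_F - (q_W + q_S) = 0.
Willow's first-order condition: 331 - 2q_W - (q_F + q_S) = 0.
Solace's profit: π_S = (449 - Q)q_S - (142q_S). Setting ∂π_S/∂q_S = 0: 307 - 2q_S - (q_F + q_W) = 0.
Summing all 3 equations gives 916 − 4Q = 0, hence Q = 229.
Back-substituting: q_F = (278 − 229) = 49, q_W = (331 − 229) = 102, q_S = (307 − 229) = 78.
Total output Q = 229, so price P = 449 - 229 = 220.

220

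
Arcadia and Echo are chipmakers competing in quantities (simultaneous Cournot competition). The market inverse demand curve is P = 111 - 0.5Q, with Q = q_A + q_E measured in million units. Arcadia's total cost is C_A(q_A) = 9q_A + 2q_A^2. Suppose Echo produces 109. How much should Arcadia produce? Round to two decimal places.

With the rival's output fixed at 109, Arcadia's profit is π_A = (111 - (1/2)·109 - (1/2)q_A)q_A - (9q_A + 2q_A²) = (113/2 - (1/2)q_A)q_A - (9q_A + 2q_A²).
∂π_A/∂q_A = 95/2 - 5q_A = 0, so q_A = 19/2.

9.50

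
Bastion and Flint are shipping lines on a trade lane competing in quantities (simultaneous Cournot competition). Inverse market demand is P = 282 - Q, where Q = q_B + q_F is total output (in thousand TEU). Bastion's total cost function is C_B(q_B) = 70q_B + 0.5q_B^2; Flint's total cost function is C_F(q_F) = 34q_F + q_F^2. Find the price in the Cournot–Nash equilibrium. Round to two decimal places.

Bastion's profit: π_B = (282 - Q)q_B - (70q_B + (1/2)q_B²). Setting ∂π_B/∂q_B = 0: 212 - 3q_B - (q_F) = 0.
Flint's first-order condition: 248 - 4q_F - (q_B) = 0.
Rearranging gives the reaction functions q_B = (212 - q_F)/3 and q_F = (248 - q_B)/4.
Substituting one into the other gives q_B = 600/11 and q_F = 532/11.
Total output Q = 1132/11, so price P = 282 - 1132/11 = 1970/11.

179.09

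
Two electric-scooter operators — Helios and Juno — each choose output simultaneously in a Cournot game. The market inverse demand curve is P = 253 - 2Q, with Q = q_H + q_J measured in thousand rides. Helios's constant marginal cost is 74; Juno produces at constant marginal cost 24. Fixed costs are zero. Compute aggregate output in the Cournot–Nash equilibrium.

Helios's profit: π_H = (253 - 2Q)q_H - (74q_H). Setting ∂π_H/∂q_H = 0: 179 - 4q_H - 2(q_J) = 0.
Juno's profit: π_J = (253 - 2Q)q_J - (24q_J). Setting ∂π_J/∂q_J = 0: 229 - 4q_J - 2(q_H) = 0.
Rearranging gives the reaction functions q_H = (179 - 2q_J)/4 and q_J = (229 - 2q_H)/4.
Substituting one into the other gives q_H = 43/2 and q_J = 93/2.
Total output Q = 43/2 + 93/2 = 68.

68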